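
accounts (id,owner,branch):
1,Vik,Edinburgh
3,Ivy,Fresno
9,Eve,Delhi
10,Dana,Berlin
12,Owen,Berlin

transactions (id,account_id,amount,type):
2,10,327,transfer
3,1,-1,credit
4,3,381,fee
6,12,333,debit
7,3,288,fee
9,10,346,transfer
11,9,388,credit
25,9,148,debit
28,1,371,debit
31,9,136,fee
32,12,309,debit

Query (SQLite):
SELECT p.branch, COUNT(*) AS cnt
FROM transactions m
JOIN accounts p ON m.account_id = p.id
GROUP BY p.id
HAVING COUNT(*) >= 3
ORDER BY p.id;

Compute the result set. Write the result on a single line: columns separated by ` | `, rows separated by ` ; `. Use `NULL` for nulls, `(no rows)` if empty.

Join each transactions row to its accounts via account_id.
Group joined rows by accounts.id; compute COUNT(*) per group.
HAVING: keep groups with count ≥ 3.
  1: ids {3, 28} → COUNT(*)=2
  3: ids {4, 7} → COUNT(*)=2
  9: ids {11, 25, 31} → COUNT(*)=3
  10: ids {2, 9} → COUNT(*)=2
  12: ids {6, 32} → COUNT(*)=2

Delhi | 3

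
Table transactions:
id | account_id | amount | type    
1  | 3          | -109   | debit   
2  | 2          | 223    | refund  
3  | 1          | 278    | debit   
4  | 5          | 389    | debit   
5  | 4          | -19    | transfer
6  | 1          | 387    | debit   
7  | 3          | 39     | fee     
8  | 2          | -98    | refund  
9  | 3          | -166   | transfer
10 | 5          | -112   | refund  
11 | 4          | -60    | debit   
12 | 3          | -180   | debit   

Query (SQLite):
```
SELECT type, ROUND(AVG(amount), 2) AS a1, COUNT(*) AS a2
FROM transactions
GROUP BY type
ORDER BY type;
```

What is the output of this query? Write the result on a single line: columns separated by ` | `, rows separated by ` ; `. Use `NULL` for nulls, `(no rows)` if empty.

debit | 117.5 | 6 ; fee | 39 | 1 ; refund | 4.33 | 3 ; transfer | -92.5 | 2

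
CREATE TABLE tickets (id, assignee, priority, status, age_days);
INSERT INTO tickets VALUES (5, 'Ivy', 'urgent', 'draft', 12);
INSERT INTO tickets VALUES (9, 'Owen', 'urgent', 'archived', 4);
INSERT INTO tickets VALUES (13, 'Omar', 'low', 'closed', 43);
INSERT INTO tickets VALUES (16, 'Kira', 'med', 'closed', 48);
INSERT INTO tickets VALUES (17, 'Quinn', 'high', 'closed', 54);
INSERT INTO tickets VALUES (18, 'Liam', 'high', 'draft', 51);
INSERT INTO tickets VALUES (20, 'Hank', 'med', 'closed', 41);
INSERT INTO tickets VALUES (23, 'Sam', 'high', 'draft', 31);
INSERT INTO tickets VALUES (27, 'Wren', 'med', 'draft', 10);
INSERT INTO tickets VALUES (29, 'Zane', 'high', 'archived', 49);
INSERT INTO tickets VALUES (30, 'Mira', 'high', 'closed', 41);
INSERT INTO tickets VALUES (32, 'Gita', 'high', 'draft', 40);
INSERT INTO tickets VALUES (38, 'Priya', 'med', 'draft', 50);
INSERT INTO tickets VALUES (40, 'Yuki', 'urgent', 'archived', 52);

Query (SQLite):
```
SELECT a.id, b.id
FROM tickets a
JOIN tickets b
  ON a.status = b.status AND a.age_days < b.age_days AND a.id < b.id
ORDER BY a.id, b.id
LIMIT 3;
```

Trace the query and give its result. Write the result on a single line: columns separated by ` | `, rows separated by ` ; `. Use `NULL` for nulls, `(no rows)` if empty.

Pairs (a,b) with same status, a.age_days < b.age_days, a.id < b.id.
status groups: archived:{9,29,40} closed:{13,16,17,20,30} draft:{5,18,23,27,32,38}
Ordered by (a.id, b.id); first 3.

5 | 18 ; 5 | 23 ; 5 | 32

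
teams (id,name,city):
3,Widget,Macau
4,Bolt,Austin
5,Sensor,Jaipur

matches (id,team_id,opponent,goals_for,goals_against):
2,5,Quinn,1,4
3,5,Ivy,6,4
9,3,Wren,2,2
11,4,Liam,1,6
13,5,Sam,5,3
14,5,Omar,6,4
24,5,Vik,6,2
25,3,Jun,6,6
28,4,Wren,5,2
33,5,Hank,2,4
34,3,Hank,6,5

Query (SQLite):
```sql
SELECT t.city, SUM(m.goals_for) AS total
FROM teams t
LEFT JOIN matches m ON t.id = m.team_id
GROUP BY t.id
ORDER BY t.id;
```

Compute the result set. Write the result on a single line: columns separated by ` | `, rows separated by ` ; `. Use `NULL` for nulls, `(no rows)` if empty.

LEFT JOIN keeps every teams row; unmatched ones get NULL for matches columns.
Group by teams.id and compute SUM(m.goals_for). SUM over an all-NULL group is NULL.
  3: ids {9, 25, 34} → SUM(m.goals_for)=14
  4: ids {11, 28} → SUM(m.goals_for)=6
  5: ids {2, 3, 13, 14, 24, 33} → SUM(m.goals_for)=26

Macau | 14 ; Austin | 6 ; Jaipur | 26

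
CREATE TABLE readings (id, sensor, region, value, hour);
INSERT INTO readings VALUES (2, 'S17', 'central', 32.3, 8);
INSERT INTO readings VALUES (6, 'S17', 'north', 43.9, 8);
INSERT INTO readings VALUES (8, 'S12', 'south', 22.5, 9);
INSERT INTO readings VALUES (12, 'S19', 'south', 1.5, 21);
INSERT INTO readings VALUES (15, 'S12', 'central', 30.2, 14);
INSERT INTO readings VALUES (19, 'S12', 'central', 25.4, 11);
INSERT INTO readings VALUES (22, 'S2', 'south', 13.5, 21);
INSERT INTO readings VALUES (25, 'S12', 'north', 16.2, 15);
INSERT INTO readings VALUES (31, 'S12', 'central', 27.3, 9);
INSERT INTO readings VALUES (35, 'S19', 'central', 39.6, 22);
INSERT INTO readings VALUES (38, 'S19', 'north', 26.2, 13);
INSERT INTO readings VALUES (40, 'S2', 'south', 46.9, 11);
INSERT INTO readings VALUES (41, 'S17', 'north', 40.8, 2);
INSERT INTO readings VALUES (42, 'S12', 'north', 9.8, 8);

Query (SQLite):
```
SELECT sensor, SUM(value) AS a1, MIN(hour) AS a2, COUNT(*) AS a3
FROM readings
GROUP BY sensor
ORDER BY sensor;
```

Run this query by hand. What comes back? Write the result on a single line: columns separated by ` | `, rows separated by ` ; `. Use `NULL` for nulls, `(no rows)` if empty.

Group readings by sensor.
Per group compute: SUM(value), MIN(hour), COUNT(*).
  S12: ids {8, 15, 19, 25, 31, 42} → SUM(value)=131.4, MIN(hour)=8, COUNT(*)=6
  S17: ids {2, 6, 41} → SUM(value)=117, MIN(hour)=2, COUNT(*)=3
  S19: ids {12, 35, 38} → SUM(value)=67.3, MIN(hour)=13, COUNT(*)=3
  S2: ids {22, 40} → SUM(value)=60.4, MIN(hour)=11, COUNT(*)=2

S12 | 131.4 | 8 | 6 ; S17 | 117 | 2 | 3 ; S19 | 67.3 | 13 | 3 ; S2 | 60.4 | 11 | 2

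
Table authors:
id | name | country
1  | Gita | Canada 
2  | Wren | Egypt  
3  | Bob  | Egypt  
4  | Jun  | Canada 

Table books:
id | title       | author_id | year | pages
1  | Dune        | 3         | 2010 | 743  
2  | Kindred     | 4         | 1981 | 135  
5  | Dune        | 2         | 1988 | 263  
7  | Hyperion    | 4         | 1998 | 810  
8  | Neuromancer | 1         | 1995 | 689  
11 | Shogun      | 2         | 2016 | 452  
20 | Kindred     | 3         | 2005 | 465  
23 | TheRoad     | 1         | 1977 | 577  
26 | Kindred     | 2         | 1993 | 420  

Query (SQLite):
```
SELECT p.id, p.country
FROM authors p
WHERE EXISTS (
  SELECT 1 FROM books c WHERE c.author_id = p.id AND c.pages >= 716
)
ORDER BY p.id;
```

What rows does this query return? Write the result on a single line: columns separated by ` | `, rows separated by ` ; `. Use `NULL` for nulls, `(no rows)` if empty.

For each authors row, check whether any books with matching author_id has pages >= 716.
Keep rows where that is true.

3 | Egypt ; 4 | Canada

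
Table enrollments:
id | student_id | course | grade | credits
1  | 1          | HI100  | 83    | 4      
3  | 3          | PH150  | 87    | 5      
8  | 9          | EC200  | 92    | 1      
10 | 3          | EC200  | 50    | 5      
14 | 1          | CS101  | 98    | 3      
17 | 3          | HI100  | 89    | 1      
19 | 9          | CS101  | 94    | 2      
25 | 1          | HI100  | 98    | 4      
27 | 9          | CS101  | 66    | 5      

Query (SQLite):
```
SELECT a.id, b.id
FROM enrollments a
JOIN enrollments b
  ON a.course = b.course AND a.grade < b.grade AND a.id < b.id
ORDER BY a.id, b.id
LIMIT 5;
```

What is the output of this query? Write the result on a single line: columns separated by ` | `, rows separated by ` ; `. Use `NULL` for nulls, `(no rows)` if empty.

Pairs (a,b) with same course, a.grade < b.grade, a.id < b.id.
course groups: CS101:{14,19,27} EC200:{8,10} HI100:{1,17,25} PH150:{3}
Ordered by (a.id, b.id); first 5.

1 | 17 ; 1 | 25 ; 17 | 25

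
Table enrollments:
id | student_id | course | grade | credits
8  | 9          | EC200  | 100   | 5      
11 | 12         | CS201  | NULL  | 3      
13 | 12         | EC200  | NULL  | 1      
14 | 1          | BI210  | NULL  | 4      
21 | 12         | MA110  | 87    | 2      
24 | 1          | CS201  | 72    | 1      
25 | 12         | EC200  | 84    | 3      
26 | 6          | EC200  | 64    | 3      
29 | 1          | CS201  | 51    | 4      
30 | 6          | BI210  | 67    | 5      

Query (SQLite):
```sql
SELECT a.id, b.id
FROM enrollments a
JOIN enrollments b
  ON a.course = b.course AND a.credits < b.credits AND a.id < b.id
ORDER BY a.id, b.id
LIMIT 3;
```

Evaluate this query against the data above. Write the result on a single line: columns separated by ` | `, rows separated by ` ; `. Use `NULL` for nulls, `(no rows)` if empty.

11 | 29 ; 13 | 25 ; 13 | 26

Pairs (a,b) with same course, a.credits < b.credits, a.id < b.id.
course groups: BI210:{14,30} CS201:{11,24,29} EC200:{8,13,25,26} MA110:{21}
Ordered by (a.id, b.id); first 3.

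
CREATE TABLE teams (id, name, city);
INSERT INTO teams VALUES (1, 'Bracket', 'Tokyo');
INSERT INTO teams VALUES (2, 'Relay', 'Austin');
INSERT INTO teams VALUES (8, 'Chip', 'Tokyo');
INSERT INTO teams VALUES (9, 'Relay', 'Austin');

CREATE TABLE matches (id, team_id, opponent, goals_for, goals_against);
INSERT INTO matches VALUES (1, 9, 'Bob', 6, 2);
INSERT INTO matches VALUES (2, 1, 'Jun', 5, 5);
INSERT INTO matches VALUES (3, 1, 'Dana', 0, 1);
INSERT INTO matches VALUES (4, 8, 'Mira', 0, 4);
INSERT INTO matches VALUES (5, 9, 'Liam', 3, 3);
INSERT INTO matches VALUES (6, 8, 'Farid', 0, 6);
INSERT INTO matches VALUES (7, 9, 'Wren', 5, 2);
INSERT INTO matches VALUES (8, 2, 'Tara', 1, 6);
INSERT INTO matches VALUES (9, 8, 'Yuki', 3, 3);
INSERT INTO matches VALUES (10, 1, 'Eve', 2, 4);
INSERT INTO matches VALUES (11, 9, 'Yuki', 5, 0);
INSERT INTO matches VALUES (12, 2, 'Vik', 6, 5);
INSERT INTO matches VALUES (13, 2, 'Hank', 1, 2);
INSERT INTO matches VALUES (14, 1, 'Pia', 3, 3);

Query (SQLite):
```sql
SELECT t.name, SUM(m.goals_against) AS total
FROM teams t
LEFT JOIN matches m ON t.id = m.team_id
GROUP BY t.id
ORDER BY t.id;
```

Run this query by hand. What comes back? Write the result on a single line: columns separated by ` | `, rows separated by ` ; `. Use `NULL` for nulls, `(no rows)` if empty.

Bracket | 13 ; Relay | 13 ; Chip | 13 ; Relay | 7

LEFT JOIN keeps every teams row; unmatched ones get NULL for matches columns.
Group by teams.id and compute SUM(m.goals_against). SUM over an all-NULL group is NULL.
  1: ids {2, 3, 10, 14} → SUM(m.goals_against)=13
  2: ids {8, 12, 13} → SUM(m.goals_against)=13
  8: ids {4, 6, 9} → SUM(m.goals_against)=13
  9: ids {1, 5, 7, 11} → SUM(m.goals_against)=7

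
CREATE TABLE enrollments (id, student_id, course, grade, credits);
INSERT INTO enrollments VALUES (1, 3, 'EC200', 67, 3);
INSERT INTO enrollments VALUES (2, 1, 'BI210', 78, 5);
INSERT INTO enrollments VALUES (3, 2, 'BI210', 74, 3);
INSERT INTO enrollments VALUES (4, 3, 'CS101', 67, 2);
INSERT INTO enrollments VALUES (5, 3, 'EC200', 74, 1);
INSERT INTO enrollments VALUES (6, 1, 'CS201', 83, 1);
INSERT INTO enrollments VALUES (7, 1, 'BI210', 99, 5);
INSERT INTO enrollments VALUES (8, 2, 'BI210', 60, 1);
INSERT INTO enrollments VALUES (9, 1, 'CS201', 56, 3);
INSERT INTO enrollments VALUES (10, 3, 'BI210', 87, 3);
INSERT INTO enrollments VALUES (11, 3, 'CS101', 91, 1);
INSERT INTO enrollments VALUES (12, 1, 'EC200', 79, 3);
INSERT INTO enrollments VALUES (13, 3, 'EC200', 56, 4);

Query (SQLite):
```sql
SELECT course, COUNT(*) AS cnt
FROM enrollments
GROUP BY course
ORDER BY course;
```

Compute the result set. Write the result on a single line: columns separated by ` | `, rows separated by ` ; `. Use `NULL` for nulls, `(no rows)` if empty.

BI210 | 5 ; CS101 | 2 ; CS201 | 2 ; EC200 | 4

Partition enrollments by course; compute COUNT(*) within each group.
  BI210: ids {2, 3, 7, 8, 10} → COUNT(*)=5
  CS101: ids {4, 11} → COUNT(*)=2
  CS201: ids {6, 9} → COUNT(*)=2
  EC200: ids {1, 5, 12, 13} → COUNT(*)=4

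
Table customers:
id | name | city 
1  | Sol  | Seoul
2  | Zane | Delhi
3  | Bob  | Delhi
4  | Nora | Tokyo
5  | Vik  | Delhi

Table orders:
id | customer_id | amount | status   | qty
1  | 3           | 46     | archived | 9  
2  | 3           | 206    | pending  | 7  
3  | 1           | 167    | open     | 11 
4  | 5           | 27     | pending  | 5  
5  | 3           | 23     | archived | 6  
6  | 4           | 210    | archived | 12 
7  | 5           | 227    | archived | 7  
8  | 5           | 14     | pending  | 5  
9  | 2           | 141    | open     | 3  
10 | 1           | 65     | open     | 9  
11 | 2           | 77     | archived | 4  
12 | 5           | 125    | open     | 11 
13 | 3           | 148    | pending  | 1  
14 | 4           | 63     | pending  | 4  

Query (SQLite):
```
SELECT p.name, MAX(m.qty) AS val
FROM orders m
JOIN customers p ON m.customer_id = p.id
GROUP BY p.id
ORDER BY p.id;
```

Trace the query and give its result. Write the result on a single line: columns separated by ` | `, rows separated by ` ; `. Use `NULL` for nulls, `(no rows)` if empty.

Sol | 11 ; Zane | 4 ; Bob | 9 ; Nora | 12 ; Vik | 11

Join each orders row to its customers via customer_id.
Group joined rows by customers.id; compute MAX(m.qty) per group.
  1: ids {3, 10} → MAX(m.qty)=11
  2: ids {9, 11} → MAX(m.qty)=4
  3: ids {1, 2, 5, 13} → MAX(m.qty)=9
  4: ids {6, 14} → MAX(m.qty)=12
  5: ids {4, 7, 8, 12} → MAX(m.qty)=11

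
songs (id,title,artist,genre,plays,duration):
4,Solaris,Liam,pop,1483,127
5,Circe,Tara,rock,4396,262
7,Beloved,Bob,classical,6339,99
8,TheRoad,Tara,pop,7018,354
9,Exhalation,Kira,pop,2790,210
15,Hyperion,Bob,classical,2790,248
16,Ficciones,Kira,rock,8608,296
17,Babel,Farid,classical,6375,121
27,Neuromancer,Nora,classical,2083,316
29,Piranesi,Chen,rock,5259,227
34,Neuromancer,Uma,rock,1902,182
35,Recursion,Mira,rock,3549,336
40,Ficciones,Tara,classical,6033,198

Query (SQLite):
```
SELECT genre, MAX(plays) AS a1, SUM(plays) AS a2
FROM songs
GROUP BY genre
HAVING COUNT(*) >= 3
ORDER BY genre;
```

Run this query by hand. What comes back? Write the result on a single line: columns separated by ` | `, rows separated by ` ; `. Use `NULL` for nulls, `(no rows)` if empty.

Group songs by genre.
Per group compute: MAX(plays), SUM(plays).
HAVING: drop groups with fewer than 3 rows.
  classical: ids {7, 15, 17, 27, 40} → MAX(plays)=6375, SUM(plays)=23620
  pop: ids {4, 8, 9} → MAX(plays)=7018, SUM(plays)=11291
  rock: ids {5, 16, 29, 34, 35} → MAX(plays)=8608, SUM(plays)=23714

classical | 6375 | 23620 ; pop | 7018 | 11291 ; rock | 8608 | 23714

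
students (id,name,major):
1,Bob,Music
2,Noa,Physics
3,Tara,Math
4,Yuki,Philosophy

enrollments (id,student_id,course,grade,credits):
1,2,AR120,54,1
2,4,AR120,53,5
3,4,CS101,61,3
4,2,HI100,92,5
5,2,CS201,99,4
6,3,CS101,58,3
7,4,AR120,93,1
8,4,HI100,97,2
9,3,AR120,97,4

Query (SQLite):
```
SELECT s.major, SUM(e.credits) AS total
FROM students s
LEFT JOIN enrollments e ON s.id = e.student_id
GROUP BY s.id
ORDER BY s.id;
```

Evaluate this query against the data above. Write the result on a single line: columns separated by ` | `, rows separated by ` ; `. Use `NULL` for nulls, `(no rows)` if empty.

Music | NULL ; Physics | 10 ; Math | 7 ; Philosophy | 11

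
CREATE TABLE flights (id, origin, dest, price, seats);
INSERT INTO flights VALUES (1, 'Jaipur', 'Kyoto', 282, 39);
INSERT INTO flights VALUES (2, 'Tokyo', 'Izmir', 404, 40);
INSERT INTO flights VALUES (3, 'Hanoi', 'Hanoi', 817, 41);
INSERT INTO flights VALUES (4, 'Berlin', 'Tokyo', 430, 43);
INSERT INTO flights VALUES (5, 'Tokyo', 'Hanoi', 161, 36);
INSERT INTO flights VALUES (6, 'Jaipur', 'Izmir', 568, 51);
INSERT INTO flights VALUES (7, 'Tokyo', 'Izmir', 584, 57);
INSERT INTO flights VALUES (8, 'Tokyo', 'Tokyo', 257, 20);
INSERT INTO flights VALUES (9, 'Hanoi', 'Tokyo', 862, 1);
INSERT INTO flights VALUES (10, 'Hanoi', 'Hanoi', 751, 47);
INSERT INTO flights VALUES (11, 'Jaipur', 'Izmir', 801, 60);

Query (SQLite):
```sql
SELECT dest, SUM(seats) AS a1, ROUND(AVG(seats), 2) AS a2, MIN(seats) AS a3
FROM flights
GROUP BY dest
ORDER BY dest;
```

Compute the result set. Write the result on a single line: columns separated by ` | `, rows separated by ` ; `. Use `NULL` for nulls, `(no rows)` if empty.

Hanoi | 124 | 41.33 | 36 ; Izmir | 208 | 52 | 40 ; Kyoto | 39 | 39 | 39 ; Tokyo | 64 | 21.33 | 1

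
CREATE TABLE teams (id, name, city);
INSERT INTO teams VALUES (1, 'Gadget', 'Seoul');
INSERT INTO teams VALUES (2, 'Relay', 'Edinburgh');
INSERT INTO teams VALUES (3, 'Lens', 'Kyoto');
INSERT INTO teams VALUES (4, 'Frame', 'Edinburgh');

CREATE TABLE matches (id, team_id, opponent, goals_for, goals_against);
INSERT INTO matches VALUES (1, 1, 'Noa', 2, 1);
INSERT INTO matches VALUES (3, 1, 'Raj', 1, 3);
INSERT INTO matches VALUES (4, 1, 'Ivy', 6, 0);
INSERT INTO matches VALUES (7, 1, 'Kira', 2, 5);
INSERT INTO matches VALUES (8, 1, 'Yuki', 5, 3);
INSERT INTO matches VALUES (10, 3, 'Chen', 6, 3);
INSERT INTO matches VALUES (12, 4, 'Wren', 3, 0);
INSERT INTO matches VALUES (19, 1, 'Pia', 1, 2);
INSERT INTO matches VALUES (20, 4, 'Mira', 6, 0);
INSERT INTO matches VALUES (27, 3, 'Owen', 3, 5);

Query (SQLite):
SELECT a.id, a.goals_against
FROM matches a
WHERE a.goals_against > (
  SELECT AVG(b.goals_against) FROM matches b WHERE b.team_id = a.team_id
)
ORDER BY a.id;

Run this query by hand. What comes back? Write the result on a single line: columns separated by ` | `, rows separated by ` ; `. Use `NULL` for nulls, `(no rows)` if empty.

3 | 3 ; 7 | 5 ; 8 | 3 ; 27 | 5

For each matches row a, compute AVG(goals_against) over rows sharing a.team_id.
Keep row a if a.goals_against > that per-group AVG.
  team_id=1: AVG(goals_against) = 2.333333
  team_id=3: AVG(goals_against) = 4.0
  team_id=4: AVG(goals_against) = 0.0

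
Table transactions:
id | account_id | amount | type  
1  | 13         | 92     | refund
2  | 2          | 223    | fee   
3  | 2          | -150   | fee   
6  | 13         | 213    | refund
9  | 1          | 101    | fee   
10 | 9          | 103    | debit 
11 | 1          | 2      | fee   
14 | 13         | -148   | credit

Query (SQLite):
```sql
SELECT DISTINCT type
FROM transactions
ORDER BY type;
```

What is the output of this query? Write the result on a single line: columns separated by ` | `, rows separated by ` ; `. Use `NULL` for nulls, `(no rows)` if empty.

credit ; debit ; fee ; refund

Collect distinct type values from transactions.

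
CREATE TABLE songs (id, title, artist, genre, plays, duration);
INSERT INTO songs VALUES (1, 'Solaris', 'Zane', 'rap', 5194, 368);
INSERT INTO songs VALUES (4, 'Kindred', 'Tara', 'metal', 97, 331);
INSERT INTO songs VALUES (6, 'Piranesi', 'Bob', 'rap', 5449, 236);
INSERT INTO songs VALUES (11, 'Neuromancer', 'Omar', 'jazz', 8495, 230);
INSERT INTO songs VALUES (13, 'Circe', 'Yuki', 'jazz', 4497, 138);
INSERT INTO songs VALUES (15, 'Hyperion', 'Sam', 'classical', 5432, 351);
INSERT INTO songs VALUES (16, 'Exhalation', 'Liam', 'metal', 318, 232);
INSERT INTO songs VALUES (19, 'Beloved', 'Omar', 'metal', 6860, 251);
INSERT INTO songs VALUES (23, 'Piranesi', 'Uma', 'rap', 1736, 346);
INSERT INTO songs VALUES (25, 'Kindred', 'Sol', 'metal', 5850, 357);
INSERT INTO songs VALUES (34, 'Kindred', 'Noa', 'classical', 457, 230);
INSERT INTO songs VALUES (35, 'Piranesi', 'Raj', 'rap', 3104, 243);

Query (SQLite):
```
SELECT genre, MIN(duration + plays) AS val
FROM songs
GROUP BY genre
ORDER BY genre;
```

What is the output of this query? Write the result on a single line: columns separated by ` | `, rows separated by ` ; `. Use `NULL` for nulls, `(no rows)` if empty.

For each row compute duration + plays.
Group by genre; take MIN of the expression per group.
  classical: ids {15, 34} → MIN(duration + plays)=687
  jazz: ids {11, 13} → MIN(duration + plays)=4635
  metal: ids {4, 16, 19, 25} → MIN(duration + plays)=428
  rap: ids {1, 6, 23, 35} → MIN(duration + plays)=2082

classical | 687 ; jazz | 4635 ; metal | 428 ; rap | 2082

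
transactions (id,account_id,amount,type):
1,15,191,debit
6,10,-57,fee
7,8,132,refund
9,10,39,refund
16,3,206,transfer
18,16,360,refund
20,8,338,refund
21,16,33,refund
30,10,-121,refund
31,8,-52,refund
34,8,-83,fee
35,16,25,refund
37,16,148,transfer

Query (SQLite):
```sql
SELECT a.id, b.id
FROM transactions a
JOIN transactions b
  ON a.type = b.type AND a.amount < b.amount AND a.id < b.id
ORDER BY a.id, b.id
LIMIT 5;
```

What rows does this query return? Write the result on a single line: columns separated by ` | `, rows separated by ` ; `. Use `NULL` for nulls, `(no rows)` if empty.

7 | 18 ; 7 | 20 ; 9 | 18 ; 9 | 20 ; 30 | 31

Pairs (a,b) with same type, a.amount < b.amount, a.id < b.id.
type groups: debit:{1} fee:{6,34} refund:{7,9,18,20,21,30,31,35} transfer:{16,37}
Ordered by (a.id, b.id); first 5.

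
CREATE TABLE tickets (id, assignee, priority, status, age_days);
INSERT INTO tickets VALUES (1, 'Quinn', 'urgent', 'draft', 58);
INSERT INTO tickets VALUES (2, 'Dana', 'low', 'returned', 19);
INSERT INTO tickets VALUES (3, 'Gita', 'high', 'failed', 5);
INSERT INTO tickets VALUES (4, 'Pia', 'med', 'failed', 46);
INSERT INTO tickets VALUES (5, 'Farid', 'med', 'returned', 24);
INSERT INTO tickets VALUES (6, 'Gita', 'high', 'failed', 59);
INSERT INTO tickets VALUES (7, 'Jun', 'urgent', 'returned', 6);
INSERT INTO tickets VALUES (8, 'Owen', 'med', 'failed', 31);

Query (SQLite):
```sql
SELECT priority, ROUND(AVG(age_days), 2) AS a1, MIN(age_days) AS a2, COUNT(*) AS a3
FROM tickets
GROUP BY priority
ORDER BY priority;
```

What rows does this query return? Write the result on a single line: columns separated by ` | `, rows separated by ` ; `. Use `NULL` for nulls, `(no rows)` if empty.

high | 32 | 5 | 2 ; low | 19 | 19 | 1 ; med | 33.67 | 24 | 3 ; urgent | 32 | 6 | 2

Group tickets by priority.
Per group compute: ROUND(AVG(age_days), 2), MIN(age_days), COUNT(*).
  high: ids {3, 6} → ROUND(AVG(age_days), 2)=32, MIN(age_days)=5, COUNT(*)=2
  low: ids {2} → ROUND(AVG(age_days), 2)=19, MIN(age_days)=19, COUNT(*)=1
  med: ids {4, 5, 8} → ROUND(AVG(age_days), 2)=33.67, MIN(age_days)=24, COUNT(*)=3
  urgent: ids {1, 7} → ROUND(AVG(age_days), 2)=32, MIN(age_days)=6, COUNT(*)=2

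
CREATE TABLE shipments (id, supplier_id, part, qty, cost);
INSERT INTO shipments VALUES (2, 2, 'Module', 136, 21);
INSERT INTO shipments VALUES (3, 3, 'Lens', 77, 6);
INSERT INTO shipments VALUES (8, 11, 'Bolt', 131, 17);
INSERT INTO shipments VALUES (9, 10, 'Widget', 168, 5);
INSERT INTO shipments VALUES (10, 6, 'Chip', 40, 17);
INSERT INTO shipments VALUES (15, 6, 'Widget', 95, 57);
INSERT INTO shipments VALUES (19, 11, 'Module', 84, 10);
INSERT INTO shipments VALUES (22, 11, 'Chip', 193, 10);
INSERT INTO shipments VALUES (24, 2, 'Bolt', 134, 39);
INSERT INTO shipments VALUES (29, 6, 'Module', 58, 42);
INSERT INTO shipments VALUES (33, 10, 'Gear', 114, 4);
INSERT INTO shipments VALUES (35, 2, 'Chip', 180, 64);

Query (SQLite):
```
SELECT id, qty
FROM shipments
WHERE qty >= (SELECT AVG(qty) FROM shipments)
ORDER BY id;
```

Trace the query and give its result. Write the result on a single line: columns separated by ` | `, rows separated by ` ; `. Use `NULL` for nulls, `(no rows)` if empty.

2 | 136 ; 8 | 131 ; 9 | 168 ; 22 | 193 ; 24 | 134 ; 35 | 180

Scalar subquery: AVG(qty) over all shipments rows = 117.5.
Keep rows where qty >= that value.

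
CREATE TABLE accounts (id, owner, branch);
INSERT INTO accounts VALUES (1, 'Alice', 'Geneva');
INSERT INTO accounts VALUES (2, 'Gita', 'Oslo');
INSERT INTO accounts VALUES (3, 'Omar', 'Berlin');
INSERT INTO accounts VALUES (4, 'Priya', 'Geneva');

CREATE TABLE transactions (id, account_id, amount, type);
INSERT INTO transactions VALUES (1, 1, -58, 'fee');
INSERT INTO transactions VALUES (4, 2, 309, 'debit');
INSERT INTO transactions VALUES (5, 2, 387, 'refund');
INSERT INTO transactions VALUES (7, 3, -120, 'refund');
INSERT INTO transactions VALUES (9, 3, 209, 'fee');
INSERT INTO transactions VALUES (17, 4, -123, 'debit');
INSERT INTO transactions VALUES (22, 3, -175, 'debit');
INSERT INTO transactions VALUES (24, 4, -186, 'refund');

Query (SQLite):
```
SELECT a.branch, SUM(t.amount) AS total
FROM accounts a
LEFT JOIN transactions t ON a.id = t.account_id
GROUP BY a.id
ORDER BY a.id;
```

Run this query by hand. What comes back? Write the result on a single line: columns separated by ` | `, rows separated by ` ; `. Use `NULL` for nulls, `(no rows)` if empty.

LEFT JOIN keeps every accounts row; unmatched ones get NULL for transactions columns.
Group by accounts.id and compute SUM(t.amount). SUM over an all-NULL group is NULL.
  1: ids {1} → SUM(t.amount)=-58
  2: ids {4, 5} → SUM(t.amount)=696
  3: ids {7, 9, 22} → SUM(t.amount)=-86
  4: ids {17, 24} → SUM(t.amount)=-309

Geneva | -58 ; Oslo | 696 ; Berlin | -86 ; Geneva | -309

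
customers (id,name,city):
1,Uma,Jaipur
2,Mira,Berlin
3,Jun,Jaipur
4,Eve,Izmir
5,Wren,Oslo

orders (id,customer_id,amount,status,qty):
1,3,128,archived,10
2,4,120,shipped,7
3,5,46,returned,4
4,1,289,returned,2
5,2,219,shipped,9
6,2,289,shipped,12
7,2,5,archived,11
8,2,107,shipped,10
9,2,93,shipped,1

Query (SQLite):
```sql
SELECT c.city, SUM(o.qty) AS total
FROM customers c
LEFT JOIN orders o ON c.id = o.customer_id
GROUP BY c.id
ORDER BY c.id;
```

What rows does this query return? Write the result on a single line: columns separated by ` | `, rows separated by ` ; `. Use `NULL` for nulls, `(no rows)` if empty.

LEFT JOIN keeps every customers row; unmatched ones get NULL for orders columns.
Group by customers.id and compute SUM(o.qty). SUM over an all-NULL group is NULL.
  1: ids {4} → SUM(o.qty)=2
  2: ids {5, 6, 7, 8, 9} → SUM(o.qty)=43
  3: ids {1} → SUM(o.qty)=10
  4: ids {2} → SUM(o.qty)=7
  5: ids {3} → SUM(o.qty)=4

Jaipur | 2 ; Berlin | 43 ; Jaipur | 10 ; Izmir | 7 ; Oslo | 4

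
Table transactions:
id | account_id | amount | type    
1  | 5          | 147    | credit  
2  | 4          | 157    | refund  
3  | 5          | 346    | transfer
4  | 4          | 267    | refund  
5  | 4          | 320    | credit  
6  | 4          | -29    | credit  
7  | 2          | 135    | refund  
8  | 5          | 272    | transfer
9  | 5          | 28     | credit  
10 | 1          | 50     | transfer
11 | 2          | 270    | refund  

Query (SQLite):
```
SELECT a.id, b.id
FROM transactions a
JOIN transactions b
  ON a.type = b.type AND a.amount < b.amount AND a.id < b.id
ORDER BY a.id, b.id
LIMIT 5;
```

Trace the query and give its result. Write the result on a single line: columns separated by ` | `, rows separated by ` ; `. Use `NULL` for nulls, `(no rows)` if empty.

1 | 5 ; 2 | 4 ; 2 | 11 ; 4 | 11 ; 6 | 9

Pairs (a,b) with same type, a.amount < b.amount, a.id < b.id.
type groups: credit:{1,5,6,9} refund:{2,4,7,11} transfer:{3,8,10}
Ordered by (a.id, b.id); first 5.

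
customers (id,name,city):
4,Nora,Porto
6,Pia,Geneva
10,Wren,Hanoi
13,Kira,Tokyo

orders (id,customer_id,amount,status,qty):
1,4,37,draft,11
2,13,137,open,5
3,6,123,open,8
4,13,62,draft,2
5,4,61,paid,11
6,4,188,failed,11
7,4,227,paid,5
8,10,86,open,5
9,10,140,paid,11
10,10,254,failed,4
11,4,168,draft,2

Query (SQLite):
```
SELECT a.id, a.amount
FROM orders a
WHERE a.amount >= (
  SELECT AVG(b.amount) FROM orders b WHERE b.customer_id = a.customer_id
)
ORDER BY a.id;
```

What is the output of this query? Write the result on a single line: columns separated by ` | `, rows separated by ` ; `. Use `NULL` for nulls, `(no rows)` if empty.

2 | 137 ; 3 | 123 ; 6 | 188 ; 7 | 227 ; 10 | 254 ; 11 | 168

For each orders row a, compute AVG(amount) over rows sharing a.customer_id.
Keep row a if a.amount >= that per-group AVG.
  customer_id=4: AVG(amount) = 136.2
  customer_id=6: AVG(amount) = 123.0
  customer_id=10: AVG(amount) = 160.0
  customer_id=13: AVG(amount) = 99.5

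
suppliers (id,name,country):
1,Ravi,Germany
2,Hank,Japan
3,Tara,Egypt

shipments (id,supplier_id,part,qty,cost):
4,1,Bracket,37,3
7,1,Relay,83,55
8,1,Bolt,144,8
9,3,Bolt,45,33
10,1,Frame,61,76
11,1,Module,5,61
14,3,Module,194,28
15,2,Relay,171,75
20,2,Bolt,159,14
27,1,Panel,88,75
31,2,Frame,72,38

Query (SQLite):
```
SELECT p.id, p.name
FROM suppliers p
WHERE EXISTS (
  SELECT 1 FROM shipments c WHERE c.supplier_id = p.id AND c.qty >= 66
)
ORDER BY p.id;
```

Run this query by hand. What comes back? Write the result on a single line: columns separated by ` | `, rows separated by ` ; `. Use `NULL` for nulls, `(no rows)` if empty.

For each suppliers row, check whether any shipments with matching supplier_id has qty >= 66.
Keep rows where that is true.

1 | Ravi ; 2 | Hank ; 3 | Tara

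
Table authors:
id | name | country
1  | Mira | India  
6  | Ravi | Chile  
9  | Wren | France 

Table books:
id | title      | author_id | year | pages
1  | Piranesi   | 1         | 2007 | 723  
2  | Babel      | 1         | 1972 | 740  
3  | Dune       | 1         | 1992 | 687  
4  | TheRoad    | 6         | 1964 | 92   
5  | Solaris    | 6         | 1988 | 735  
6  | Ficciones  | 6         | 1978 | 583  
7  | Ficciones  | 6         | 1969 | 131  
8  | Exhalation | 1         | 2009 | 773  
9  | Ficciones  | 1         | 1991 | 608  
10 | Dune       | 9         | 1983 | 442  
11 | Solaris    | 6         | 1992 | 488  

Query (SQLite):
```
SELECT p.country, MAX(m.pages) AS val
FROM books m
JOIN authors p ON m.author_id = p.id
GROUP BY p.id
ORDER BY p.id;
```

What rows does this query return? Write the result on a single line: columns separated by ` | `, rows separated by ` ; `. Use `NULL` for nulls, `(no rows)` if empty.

India | 773 ; Chile | 735 ; France | 442

Join each books row to its authors via author_id.
Group joined rows by authors.id; compute MAX(m.pages) per group.
  1: ids {1, 2, 3, 8, 9} → MAX(m.pages)=773
  6: ids {4, 5, 6, 7, 11} → MAX(m.pages)=735
  9: ids {10} → MAX(m.pages)=442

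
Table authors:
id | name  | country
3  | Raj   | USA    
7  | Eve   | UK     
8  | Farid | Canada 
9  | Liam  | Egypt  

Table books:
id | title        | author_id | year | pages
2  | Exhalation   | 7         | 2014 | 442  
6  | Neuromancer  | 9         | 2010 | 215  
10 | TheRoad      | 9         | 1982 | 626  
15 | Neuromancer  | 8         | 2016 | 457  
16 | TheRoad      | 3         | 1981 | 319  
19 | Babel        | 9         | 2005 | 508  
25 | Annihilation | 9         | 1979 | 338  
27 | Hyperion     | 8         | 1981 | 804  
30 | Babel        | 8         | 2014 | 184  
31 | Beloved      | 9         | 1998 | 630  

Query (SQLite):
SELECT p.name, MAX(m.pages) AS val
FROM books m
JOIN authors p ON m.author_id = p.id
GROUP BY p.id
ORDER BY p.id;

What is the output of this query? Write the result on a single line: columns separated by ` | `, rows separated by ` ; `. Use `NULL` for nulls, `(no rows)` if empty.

Raj | 319 ; Eve | 442 ; Farid | 804 ; Liam | 630

Join each books row to its authors via author_id.
Group joined rows by authors.id; compute MAX(m.pages) per group.
  3: ids {16} → MAX(m.pages)=319
  7: ids {2} → MAX(m.pages)=442
  8: ids {15, 27, 30} → MAX(m.pages)=804
  9: ids {6, 10, 19, 25, 31} → MAX(m.pages)=630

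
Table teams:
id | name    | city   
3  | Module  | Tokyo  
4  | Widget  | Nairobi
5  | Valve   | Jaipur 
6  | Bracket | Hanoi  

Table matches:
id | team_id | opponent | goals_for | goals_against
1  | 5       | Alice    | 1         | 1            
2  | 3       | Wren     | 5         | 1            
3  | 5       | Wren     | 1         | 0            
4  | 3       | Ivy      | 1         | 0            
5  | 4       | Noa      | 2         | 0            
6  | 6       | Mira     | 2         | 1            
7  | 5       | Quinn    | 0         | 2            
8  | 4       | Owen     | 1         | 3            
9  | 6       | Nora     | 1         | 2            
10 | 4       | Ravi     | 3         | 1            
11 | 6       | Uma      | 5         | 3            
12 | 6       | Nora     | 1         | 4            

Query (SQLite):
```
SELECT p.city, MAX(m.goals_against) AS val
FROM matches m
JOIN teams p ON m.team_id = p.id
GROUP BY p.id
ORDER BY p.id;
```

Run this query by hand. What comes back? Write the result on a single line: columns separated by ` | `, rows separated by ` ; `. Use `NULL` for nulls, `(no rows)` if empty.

Tokyo | 1 ; Nairobi | 3 ; Jaipur | 2 ; Hanoi | 4

Join each matches row to its teams via team_id.
Group joined rows by teams.id; compute MAX(m.goals_against) per group.
  3: ids {2, 4} → MAX(m.goals_against)=1
  4: ids {5, 8, 10} → MAX(m.goals_against)=3
  5: ids {1, 3, 7} → MAX(m.goals_against)=2
  6: ids {6, 9, 11, 12} → MAX(m.goals_against)=4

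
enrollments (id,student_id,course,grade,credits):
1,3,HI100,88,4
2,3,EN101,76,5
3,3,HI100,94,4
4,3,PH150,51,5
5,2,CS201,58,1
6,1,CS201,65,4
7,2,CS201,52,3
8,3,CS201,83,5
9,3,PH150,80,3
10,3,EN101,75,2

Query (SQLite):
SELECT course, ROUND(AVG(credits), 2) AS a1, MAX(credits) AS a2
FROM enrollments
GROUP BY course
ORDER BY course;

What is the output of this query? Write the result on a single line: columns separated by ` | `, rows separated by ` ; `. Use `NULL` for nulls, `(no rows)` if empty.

CS201 | 3.25 | 5 ; EN101 | 3.5 | 5 ; HI100 | 4 | 4 ; PH150 | 4 | 5

Group enrollments by course.
Per group compute: ROUND(AVG(credits), 2), MAX(credits).
  CS201: ids {5, 6, 7, 8} → ROUND(AVG(credits), 2)=3.25, MAX(credits)=5
  EN101: ids {2, 10} → ROUND(AVG(credits), 2)=3.5, MAX(credits)=5
  HI100: ids {1, 3} → ROUND(AVG(credits), 2)=4, MAX(credits)=4
  PH150: ids {4, 9} → ROUND(AVG(credits), 2)=4, MAX(credits)=5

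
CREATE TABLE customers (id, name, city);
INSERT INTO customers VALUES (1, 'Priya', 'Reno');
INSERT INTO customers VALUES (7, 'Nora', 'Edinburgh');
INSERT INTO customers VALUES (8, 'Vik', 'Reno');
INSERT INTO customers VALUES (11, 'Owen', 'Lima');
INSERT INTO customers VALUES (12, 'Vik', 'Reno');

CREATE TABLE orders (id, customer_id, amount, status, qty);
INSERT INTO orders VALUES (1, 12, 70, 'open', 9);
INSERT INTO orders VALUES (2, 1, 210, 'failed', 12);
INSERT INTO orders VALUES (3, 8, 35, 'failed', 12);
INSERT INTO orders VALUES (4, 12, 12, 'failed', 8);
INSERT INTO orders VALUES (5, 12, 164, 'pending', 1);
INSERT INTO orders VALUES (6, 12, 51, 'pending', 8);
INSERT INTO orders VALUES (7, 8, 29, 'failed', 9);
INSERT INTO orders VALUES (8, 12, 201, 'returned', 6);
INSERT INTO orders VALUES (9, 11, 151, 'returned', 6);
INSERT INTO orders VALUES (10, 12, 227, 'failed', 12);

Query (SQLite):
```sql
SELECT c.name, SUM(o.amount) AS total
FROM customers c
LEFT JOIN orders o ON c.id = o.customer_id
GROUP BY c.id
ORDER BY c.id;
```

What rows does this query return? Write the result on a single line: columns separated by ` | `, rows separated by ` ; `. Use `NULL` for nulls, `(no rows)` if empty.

Priya | 210 ; Nora | NULL ; Vik | 64 ; Owen | 151 ; Vik | 725

LEFT JOIN keeps every customers row; unmatched ones get NULL for orders columns.
Group by customers.id and compute SUM(o.amount). SUM over an all-NULL group is NULL.
  1: ids {2} → SUM(o.amount)=210
  7: ids {—} → SUM(o.amount)=NULL
  8: ids {3, 7} → SUM(o.amount)=64
  11: ids {9} → SUM(o.amount)=151
  12: ids {1, 4, 5, 6, 8, 10} → SUM(o.amount)=725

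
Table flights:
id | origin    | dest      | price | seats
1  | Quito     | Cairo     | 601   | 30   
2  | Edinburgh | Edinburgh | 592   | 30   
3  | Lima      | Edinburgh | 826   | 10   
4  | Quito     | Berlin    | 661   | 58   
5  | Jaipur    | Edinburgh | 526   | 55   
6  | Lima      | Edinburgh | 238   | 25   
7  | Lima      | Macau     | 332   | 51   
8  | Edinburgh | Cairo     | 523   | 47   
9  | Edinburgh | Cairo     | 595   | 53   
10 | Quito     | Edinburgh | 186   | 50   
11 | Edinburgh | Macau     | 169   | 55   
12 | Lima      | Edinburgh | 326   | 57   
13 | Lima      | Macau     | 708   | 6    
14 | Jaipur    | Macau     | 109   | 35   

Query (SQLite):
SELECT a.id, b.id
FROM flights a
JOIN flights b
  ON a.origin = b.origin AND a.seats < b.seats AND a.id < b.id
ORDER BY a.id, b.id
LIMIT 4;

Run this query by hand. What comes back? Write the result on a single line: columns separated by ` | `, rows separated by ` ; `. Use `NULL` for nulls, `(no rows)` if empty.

1 | 4 ; 1 | 10 ; 2 | 8 ; 2 | 9

Pairs (a,b) with same origin, a.seats < b.seats, a.id < b.id.
origin groups: Edinburgh:{2,8,9,11} Jaipur:{5,14} Lima:{3,6,7,12,13} Quito:{1,4,10}
Ordered by (a.id, b.id); first 4.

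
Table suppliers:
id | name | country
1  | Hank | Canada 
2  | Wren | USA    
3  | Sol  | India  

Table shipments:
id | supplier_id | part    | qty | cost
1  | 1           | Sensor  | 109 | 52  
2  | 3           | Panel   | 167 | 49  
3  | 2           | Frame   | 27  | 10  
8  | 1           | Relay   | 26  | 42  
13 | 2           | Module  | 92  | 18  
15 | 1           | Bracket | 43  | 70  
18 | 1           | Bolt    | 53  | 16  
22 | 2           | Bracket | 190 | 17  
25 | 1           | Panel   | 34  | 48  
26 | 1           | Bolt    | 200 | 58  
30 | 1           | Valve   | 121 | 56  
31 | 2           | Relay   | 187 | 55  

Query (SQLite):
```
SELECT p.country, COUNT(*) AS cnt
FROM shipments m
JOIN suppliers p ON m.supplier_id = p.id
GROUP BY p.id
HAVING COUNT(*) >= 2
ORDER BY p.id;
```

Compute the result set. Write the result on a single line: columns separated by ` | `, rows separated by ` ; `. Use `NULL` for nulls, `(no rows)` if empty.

Join each shipments row to its suppliers via supplier_id.
Group joined rows by suppliers.id; compute COUNT(*) per group.
HAVING: keep groups with count ≥ 2.
  1: ids {1, 8, 15, 18, 25, 26, 30} → COUNT(*)=7
  2: ids {3, 13, 22, 31} → COUNT(*)=4
  3: ids {2} → COUNT(*)=1

Canada | 7 ; USA | 4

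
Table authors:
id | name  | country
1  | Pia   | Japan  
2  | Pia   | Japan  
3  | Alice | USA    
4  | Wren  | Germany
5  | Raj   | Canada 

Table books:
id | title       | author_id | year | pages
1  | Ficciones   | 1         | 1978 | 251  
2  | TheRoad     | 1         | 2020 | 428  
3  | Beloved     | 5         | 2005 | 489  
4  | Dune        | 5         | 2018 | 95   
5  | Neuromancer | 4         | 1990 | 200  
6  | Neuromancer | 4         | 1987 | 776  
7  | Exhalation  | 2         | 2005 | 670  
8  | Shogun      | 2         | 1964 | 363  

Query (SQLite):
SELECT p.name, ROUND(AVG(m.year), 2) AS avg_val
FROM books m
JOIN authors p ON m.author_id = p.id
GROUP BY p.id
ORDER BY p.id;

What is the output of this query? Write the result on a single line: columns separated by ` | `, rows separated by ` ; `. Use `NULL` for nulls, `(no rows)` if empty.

Pia | 1999 ; Pia | 1984.5 ; Wren | 1988.5 ; Raj | 2011.5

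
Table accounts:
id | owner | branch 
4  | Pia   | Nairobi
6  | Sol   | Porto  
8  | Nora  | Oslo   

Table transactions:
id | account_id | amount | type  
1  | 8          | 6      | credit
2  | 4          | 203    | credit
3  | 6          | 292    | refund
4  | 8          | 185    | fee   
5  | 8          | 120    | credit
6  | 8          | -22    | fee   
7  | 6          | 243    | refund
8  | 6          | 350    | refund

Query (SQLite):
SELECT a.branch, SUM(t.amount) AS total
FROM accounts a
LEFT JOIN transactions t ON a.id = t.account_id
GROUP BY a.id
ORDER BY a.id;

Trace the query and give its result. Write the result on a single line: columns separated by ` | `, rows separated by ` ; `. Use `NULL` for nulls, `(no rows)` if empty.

Nairobi | 203 ; Porto | 885 ; Oslo | 289

LEFT JOIN keeps every accounts row; unmatched ones get NULL for transactions columns.
Group by accounts.id and compute SUM(t.amount). SUM over an all-NULL group is NULL.
  4: ids {2} → SUM(t.amount)=203
  6: ids {3, 7, 8} → SUM(t.amount)=885
  8: ids {1, 4, 5, 6} → SUM(t.amount)=289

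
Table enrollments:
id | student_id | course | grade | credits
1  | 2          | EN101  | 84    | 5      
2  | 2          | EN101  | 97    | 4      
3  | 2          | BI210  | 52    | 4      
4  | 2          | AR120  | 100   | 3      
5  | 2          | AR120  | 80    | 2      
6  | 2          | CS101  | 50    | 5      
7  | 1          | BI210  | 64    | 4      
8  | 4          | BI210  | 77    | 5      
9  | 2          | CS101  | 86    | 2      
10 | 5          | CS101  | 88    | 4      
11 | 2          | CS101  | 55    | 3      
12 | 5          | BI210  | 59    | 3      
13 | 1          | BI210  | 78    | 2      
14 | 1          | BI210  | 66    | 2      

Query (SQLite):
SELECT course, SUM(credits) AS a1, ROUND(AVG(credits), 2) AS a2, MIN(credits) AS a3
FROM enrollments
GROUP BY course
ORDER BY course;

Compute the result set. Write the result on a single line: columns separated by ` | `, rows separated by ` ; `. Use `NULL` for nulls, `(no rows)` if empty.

Group enrollments by course.
Per group compute: SUM(credits), ROUND(AVG(credits), 2), MIN(credits).
  AR120: ids {4, 5} → SUM(credits)=5, ROUND(AVG(credits), 2)=2.5, MIN(credits)=2
  BI210: ids {3, 7, 8, 12, 13, 14} → SUM(credits)=20, ROUND(AVG(credits), 2)=3.33, MIN(credits)=2
  CS101: ids {6, 9, 10, 11} → SUM(credits)=14, ROUND(AVG(credits), 2)=3.5, MIN(credits)=2
  EN101: ids {1, 2} → SUM(credits)=9, ROUND(AVG(credits), 2)=4.5, MIN(credits)=4

AR120 | 5 | 2.5 | 2 ; BI210 | 20 | 3.33 | 2 ; CS101 | 14 | 3.5 | 2 ; EN101 | 9 | 4.5 | 4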